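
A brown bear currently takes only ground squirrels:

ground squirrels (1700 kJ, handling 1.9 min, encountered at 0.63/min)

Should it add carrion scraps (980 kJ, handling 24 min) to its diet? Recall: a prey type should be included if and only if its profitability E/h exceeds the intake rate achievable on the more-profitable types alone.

No

On ground squirrels alone, R = ΣλE/(1+Σλh) = 1071/2.197 = 487.5 kJ/min.
carrion scraps: E/h = 980/24 = 40.83 kJ/min.
Since 40.83 < R, time spent handling carrion scraps is better spent searching.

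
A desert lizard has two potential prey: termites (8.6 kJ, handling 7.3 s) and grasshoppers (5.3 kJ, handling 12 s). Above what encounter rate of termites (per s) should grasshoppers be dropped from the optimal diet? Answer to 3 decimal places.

0.082 per s

The zero-one rule: include grasshoppers iff E₂/h₂ > λE₁/(1+λh₁). Equality gives the switch point.
λE₁h₂ = E₂ + λE₂h₁ ⇒ λ = E₂/(E₁h₂ − E₂h₁) = 5.3/(103.2 − 38.69) = 0.08216 per s.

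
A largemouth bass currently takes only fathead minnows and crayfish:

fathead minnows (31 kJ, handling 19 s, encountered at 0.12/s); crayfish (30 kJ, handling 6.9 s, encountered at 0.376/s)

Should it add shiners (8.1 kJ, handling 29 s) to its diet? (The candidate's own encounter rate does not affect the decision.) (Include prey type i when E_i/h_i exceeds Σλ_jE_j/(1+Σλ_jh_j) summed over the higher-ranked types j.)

No

Intake rate on the current diet: R = (0.12×31 + 0.376×30) / (1 + 0.12×19 + 0.376×6.9) = 15/5.874 = 2.553 kJ/s.
shiners: E/h = 8.1/29 = 0.2793 kJ/s.
Since 0.2793 < R, time spent handling shiners is better spent searching.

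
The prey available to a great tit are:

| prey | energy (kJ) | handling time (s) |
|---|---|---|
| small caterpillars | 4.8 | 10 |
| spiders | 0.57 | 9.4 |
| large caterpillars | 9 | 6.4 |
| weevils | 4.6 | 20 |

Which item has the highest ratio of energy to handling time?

In descending order of E/h:
large caterpillars: 9/6.4 = 1.41 kJ/s
small caterpillars: 4.8/10 = 0.48 kJ/s
weevils: 4.6/20 = 0.23 kJ/s
spiders: 0.57/9.4 = 0.0606 kJ/s

large caterpillars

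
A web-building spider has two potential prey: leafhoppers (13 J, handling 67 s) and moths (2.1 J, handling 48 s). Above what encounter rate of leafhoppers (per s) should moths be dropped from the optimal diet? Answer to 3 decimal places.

At the threshold, the rate on leafhoppers alone equals the profitability of moths: λ·13/(1 + λ·67) = 2.1/48 = 0.04375.
Rearranging, λ(13 − 0.04375×67) = 0.04375, so λ = 0.04375/10.07 = 0.004345 per s.

0.004 per s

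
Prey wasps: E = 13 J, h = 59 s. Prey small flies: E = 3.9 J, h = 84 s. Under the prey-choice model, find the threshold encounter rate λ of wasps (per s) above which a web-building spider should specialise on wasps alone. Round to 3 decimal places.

0.005 per s

Drop small flies once their profitability E₂/h₂ falls below the rate achievable on wasps alone: E₂/h₂ = λE₁/(1 + λh₁).
Solve for λ: λE₁h₂ = E₂(1 + λh₁) → λ(E₁h₂ − E₂h₁) = E₂ → λ = E₂/(E₁h₂ − E₂h₁).
λ = 3.9/(13×84 − 3.9×59) = 3.9/861.9 = 0.004525 per s.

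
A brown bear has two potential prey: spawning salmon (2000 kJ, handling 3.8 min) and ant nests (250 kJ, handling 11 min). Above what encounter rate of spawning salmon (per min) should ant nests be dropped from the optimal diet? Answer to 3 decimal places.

At the threshold, the rate on spawning salmon alone equals the profitability of ant nests: λ·2000/(1 + λ·3.8) = 250/11 = 22.73.
Rearranging, λ(2000 − 22.73×3.8) = 22.73, so λ = 22.73/1914 = 0.01188 per min.

0.012 per min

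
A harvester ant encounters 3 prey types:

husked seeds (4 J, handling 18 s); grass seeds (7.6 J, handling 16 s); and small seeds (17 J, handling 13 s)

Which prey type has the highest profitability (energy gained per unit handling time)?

small seeds

In descending order of E/h:
small seeds: 17/13 = 1.31 J/s
grass seeds: 7.6/16 = 0.475 J/s
husked seeds: 4/18 = 0.222 J/s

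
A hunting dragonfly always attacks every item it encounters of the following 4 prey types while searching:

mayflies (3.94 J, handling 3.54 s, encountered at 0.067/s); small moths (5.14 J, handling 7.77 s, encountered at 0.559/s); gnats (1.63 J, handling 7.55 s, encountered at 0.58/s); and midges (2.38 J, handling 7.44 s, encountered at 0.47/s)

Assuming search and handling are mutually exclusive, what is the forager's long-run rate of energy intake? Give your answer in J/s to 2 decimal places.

R = Σλ_iE_i / (1 + Σλ_ih_i)
Numerator: 0.067×3.94 + 0.559×5.14 + 0.58×1.63 + 0.47×2.38 = 5.201
Denominator: 1 + 0.067×3.54 + 0.559×7.77 + 0.58×7.55 + 0.47×7.44 = 13.46
R = 5.201/13.46 = 0.3865 J/s

0.39 J/s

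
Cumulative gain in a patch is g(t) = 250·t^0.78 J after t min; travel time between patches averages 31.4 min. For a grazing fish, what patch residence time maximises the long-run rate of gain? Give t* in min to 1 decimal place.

111.3 min

Optimal t* satisfies g'(t*) = g(t*)/(T + t*).
g'(t) = 0.78·250·t^-0.22. Setting 0.78·250·t^-0.22 = 250·t^0.78/(31.4+t) gives 0.78(31.4+t) = t, so 0.22·t = 0.78×31.4.
t* = 0.78×31.4/0.22 = 111.3 min.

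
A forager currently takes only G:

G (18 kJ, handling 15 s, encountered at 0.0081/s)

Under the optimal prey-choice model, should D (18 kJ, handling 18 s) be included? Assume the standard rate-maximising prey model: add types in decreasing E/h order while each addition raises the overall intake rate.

Yes

Current rate: (0.0081×18)/(1 + 0.0081×15) = 0.13 kJ/s.
Profitability of D: 18/18 = 1 kJ/s.
1 > 0.13, so adding D raises the average — include it.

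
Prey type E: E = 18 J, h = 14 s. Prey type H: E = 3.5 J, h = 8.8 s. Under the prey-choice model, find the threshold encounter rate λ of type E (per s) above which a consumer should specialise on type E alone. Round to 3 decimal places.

0.032 per s

The zero-one rule: include type H iff E₂/h₂ > λE₁/(1+λh₁). Equality gives the switch point.
λE₁h₂ = E₂ + λE₂h₁ ⇒ λ = E₂/(E₁h₂ − E₂h₁) = 3.5/(158.4 − 49) = 0.03199 per s.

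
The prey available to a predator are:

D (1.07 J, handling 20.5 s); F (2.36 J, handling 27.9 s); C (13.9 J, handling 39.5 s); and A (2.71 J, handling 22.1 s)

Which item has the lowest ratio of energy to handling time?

D

In descending order of E/h:
C: 13.9/39.5 = 0.352 J/s
A: 2.71/22.1 = 0.123 J/s
F: 2.36/27.9 = 0.0846 J/s
D: 1.07/20.5 = 0.0522 J/s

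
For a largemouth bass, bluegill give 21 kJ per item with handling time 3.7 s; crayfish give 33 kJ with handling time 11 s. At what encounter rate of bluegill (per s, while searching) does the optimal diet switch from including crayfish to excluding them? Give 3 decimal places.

The zero-one rule: include crayfish iff E₂/h₂ > λE₁/(1+λh₁). Equality gives the switch point.
λE₁h₂ = E₂ + λE₂h₁ ⇒ λ = E₂/(E₁h₂ − E₂h₁) = 33/(231 − 122.1) = 0.303 per s.

0.303 per s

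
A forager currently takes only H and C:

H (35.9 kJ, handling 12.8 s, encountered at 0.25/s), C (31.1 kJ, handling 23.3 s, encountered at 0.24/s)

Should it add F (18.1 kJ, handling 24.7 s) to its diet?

No

Current rate: (0.25×35.9 + 0.24×31.1)/(1 + 0.25×12.8 + 0.24×23.3) = 1.679 kJ/s.
F: E/h = 18.1/24.7 = 0.7328 kJ/s.
Since 0.7328 < R, time spent handling F is better spent searching.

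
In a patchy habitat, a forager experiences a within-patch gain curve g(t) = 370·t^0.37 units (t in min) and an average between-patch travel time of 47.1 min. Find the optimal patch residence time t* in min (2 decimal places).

27.66 min

By the marginal value theorem, leave when the instantaneous gain rate g'(t) equals the habitat-wide average g(t)/(T + t).
g'(t) = 0.37·370·t^-0.63. Setting 0.37·370·t^-0.63 = 370·t^0.37/(47.1+t) gives 0.37(47.1+t) = t, so 0.63·t = 0.37×47.1.
t* = 0.37×47.1/0.63 = 27.66 min.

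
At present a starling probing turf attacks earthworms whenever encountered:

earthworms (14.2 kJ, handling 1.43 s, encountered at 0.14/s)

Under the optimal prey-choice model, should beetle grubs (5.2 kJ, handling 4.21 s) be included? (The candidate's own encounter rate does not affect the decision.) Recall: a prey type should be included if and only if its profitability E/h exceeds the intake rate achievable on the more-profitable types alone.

No

Intake rate on the current diet: R = (0.14×14.2) / (1 + 0.14×1.43) = 1.988/1.2 = 1.656 kJ/s.
Profitability of beetle grubs: 5.2/4.21 = 1.235 kJ/s.
1.235 < 1.656, so adding beetle grubs would lower the average — exclude it.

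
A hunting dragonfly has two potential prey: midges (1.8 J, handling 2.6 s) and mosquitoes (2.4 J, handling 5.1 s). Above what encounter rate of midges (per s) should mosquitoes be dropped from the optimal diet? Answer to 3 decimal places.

0.816 per s

Drop mosquitoes once their profitability E₂/h₂ falls below the rate achievable on midges alone: E₂/h₂ = λE₁/(1 + λh₁).
Solve for λ: λE₁h₂ = E₂(1 + λh₁) → λ(E₁h₂ − E₂h₁) = E₂ → λ = E₂/(E₁h₂ − E₂h₁).
λ = 2.4/(1.8×5.1 − 2.4×2.6) = 2.4/2.94 = 0.8163 per s.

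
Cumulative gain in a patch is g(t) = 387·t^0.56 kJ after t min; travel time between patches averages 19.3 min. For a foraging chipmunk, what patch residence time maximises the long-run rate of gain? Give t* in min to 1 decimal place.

24.6 min

Maximise g(t)/(T+t): set derivative to zero → g'(t)(T+t) = g(t).
g'(t) = 0.56·387·t^-0.44. Setting 0.56·387·t^-0.44 = 387·t^0.56/(19.3+t) gives 0.56(19.3+t) = t, so 0.44·t = 0.56×19.3.
t* = 0.56×19.3/0.44 = 24.56 min.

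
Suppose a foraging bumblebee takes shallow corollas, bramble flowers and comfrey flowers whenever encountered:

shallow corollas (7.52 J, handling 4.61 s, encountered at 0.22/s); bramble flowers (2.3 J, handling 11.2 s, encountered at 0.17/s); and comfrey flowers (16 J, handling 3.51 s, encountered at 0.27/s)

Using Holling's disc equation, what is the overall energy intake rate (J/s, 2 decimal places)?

1.31 J/s

Energy encountered per unit search time: 0.22×7.52 + 0.17×2.3 + 0.27×16 = 6.365 J/s.
Handling time per unit search time: 0.22×4.61 + 0.17×11.2 + 0.27×3.51 = 3.866.
Rate = 6.365/(1 + 3.866) = 1.308 J/s.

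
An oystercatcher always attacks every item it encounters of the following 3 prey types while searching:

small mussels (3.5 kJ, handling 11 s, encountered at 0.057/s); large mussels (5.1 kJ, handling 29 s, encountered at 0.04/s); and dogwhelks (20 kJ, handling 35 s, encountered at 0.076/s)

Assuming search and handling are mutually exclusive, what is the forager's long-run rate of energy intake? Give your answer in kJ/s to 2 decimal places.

0.35 kJ/s

R = Σλ_iE_i / (1 + Σλ_ih_i)
Numerator: 0.057×3.5 + 0.04×5.1 + 0.076×20 = 1.923
Denominator: 1 + 0.057×11 + 0.04×29 + 0.076×35 = 5.447
R = 1.923/5.447 = 0.3531 kJ/s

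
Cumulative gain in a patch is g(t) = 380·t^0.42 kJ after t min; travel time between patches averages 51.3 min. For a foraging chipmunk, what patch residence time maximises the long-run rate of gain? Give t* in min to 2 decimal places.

37.15 min

Maximise g(t)/(T+t): set derivative to zero → g'(t)(T+t) = g(t).
g'(t) = 0.42·380·t^-0.58. Setting 0.42·380·t^-0.58 = 380·t^0.42/(51.3+t) gives 0.42(51.3+t) = t, so 0.58·t = 0.42×51.3.
t* = 0.42×51.3/0.58 = 37.15 min.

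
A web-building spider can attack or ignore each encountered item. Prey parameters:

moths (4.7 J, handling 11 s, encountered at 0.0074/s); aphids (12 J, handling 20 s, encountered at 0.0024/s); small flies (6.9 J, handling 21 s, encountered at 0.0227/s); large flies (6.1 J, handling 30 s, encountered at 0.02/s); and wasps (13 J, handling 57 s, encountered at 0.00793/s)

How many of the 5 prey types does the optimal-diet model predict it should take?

E/h in descending order: aphids 0.6, moths 0.427, small flies 0.329, wasps 0.228, large flies 0.203 J/s. The optimal diet is the largest prefix of this list for which every included type satisfies E_i/h_i > R on the types above it.
Rate on top 1: 0.02748. moths: 0.427 > 0.02748 → include.
Rate on top 2: 0.0563. small flies: 0.329 > 0.0563 → include.
Rate on top 3: 0.1371. wasps: 0.228 > 0.1371 → include.
Rate on top 4: 0.1571. large flies: 0.203 > 0.1571 → include.
Optimal diet: aphids, moths, small flies, wasps, large flies — 5 of 5 types.

5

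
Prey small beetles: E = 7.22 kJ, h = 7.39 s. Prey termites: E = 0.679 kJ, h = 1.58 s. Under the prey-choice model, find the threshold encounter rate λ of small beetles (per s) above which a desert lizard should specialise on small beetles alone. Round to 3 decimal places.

0.106 per s

Drop termites once their profitability E₂/h₂ falls below the rate achievable on small beetles alone: E₂/h₂ = λE₁/(1 + λh₁).
Solve for λ: λE₁h₂ = E₂(1 + λh₁) → λ(E₁h₂ − E₂h₁) = E₂ → λ = E₂/(E₁h₂ − E₂h₁).
λ = 0.679/(7.22×1.58 − 0.679×7.39) = 0.679/6.39 = 0.1063 per s.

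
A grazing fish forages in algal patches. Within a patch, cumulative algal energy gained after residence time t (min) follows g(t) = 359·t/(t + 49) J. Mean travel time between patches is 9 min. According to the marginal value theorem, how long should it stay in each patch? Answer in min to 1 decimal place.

Maximise g(t)/(T+t): set derivative to zero → g'(t)(T+t) = g(t).
g'(t) = 359·49/(t + 49)². Setting 359·49/(t+49)² = 359t/[(t+49)(9+t)] gives 49(9+t) = t(t+49), so t² = 49×9 = 441.
t* = √441 = 21 min.

21.0 min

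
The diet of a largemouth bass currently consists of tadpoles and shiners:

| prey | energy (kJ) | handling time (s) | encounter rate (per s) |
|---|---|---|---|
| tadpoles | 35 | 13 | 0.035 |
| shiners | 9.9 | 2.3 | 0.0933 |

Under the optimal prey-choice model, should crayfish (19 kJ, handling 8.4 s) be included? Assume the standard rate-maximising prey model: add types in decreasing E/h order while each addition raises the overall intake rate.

Current rate: (0.035×35 + 0.0933×9.9)/(1 + 0.035×13 + 0.0933×2.3) = 1.287 kJ/s.
Profitability of crayfish: 19/8.4 = 2.262 kJ/s.
2.262 > 1.287, so adding crayfish raises the average — include it.

Yes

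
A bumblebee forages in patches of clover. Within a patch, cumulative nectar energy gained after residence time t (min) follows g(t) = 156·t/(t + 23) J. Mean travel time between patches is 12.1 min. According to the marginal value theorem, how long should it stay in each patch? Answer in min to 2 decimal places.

16.68 min

Maximise g(t)/(T+t): set derivative to zero → g'(t)(T+t) = g(t).
g'(t) = 156·23/(t + 23)². Setting 156·23/(t+23)² = 156t/[(t+23)(12.1+t)] gives 23(12.1+t) = t(t+23), so t² = 23×12.1 = 278.3.
t* = √278.3 = 16.68 min.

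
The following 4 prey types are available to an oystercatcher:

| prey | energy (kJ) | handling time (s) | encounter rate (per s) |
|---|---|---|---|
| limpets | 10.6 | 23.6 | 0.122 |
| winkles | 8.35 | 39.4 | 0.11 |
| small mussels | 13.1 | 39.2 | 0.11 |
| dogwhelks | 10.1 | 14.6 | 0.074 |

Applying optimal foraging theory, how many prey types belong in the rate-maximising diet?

Profitabilities (E/h, kJ/s): dogwhelks 0.692, limpets 0.449, small mussels 0.334, winkles 0.212. Add prey in this order while the next type's profitability exceeds the intake rate on those already taken.
Rate on top 1: 0.3593. limpets: 0.449 > 0.3593 → include.
Rate on top 2: 0.4114. small mussels: 0.334 < 0.4114 → exclude; stop.
Optimal diet: dogwhelks, limpets — 2 of 4 types.

2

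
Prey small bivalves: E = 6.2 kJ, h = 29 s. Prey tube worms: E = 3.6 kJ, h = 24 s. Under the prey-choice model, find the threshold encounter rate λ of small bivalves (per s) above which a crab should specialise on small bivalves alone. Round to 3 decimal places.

0.081 per s

The zero-one rule: include tube worms iff E₂/h₂ > λE₁/(1+λh₁). Equality gives the switch point.
λE₁h₂ = E₂ + λE₂h₁ ⇒ λ = E₂/(E₁h₂ − E₂h₁) = 3.6/(148.8 − 104.4) = 0.08108 per s.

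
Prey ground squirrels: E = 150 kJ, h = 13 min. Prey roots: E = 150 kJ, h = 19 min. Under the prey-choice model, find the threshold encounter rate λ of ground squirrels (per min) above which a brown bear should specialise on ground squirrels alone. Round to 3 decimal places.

0.167 per min

At the threshold, the rate on ground squirrels alone equals the profitability of roots: λ·150/(1 + λ·13) = 150/19 = 7.895.
Rearranging, λ(150 − 7.895×13) = 7.895, so λ = 7.895/47.37 = 0.1667 per min.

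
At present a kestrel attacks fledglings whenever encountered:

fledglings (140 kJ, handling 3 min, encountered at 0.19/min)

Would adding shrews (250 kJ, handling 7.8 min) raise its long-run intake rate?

Current rate: (0.19×140)/(1 + 0.19×3) = 16.94 kJ/min.
shrews: E/h = 250/7.8 = 32.05 kJ/min.
Since 32.05 > R, including shrews increases the long-run rate.

Yes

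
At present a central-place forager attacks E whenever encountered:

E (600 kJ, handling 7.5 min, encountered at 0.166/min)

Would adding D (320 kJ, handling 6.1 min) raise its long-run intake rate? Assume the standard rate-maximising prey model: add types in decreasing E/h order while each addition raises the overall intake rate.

On E alone, R = ΣλE/(1+Σλh) = 99.6/2.245 = 44.37 kJ/min.
D: E/h = 320/6.1 = 52.46 kJ/min.
52.46 > 44.37, so adding D raises the average — include it.

Yes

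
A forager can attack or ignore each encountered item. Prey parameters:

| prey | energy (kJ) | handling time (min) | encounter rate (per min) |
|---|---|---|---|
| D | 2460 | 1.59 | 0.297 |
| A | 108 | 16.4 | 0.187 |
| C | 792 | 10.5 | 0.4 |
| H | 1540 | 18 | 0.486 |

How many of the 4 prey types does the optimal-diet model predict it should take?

1

E/h in descending order: D 1.55e+03, H 85.6, C 75.4, A 6.59 kJ/min. The optimal diet is the largest prefix of this list for which every included type satisfies E_i/h_i > R on the types above it.
Rate on top 1: 496.3. H: 85.6 < 496.3 → exclude; stop.
Optimal diet: D — 1 of 4 types.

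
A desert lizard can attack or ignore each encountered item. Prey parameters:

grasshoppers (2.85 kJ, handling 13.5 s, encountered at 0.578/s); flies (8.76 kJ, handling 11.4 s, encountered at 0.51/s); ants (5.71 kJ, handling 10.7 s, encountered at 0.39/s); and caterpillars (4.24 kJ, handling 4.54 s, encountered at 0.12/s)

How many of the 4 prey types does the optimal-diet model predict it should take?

E/h in descending order: caterpillars 0.934, flies 0.768, ants 0.534, grasshoppers 0.211 kJ/s. The optimal diet is the largest prefix of this list for which every included type satisfies E_i/h_i > R on the types above it.
Rate on top 1: 0.3294. flies: 0.768 > 0.3294 → include.
Rate on top 2: 0.6763. ants: 0.534 < 0.6763 → exclude; stop.
Optimal diet: caterpillars, flies — 2 of 4 types.

2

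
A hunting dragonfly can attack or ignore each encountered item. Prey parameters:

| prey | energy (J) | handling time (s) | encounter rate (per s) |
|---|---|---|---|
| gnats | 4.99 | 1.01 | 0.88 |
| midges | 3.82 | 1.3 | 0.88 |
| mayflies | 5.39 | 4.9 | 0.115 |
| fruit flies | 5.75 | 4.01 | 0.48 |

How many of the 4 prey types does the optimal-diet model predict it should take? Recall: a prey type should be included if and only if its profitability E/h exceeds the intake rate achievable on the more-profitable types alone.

2

E/h in descending order: gnats 4.94, midges 2.94, fruit flies 1.43, mayflies 1.1 J/s. The optimal diet is the largest prefix of this list for which every included type satisfies E_i/h_i > R on the types above it.
Rate on top 1: 2.325. midges: 2.94 > 2.325 → include.
Rate on top 2: 2.556. fruit flies: 1.43 < 2.556 → exclude; stop.
Optimal diet: gnats, midges — 2 of 4 types.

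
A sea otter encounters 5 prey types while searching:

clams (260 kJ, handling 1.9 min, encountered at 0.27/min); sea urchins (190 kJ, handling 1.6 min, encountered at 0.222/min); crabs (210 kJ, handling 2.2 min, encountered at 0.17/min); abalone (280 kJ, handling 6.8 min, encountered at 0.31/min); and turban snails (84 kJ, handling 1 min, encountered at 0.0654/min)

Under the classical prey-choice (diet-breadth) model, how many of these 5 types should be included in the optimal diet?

E/h in descending order: clams 137, sea urchins 119, crabs 95.5, turban snails 84, abalone 41.2 kJ/min. The optimal diet is the largest prefix of this list for which every included type satisfies E_i/h_i > R on the types above it.
Rate on top 1: 46.4. sea urchins: 119 > 46.4 → include.
Rate on top 2: 60.15. crabs: 95.5 > 60.15 → include.
Rate on top 3: 66.04. turban snails: 84 > 66.04 → include.
Rate on top 4: 66.55. abalone: 41.2 < 66.55 → exclude; stop.
Optimal diet: clams, sea urchins, crabs, turban snails — 4 of 5 types.

4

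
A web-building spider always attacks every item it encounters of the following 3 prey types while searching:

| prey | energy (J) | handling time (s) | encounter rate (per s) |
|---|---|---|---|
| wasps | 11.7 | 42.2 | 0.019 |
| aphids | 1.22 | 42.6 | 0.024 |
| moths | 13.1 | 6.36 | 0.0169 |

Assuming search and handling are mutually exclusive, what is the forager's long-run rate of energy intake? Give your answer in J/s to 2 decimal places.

0.16 J/s

R = (0.019×11.7 + 0.024×1.22 + 0.0169×13.1) / (1 + 0.019×42.2 + 0.024×42.6 + 0.0169×6.36) = 0.473/2.932 = 0.1613 J/s.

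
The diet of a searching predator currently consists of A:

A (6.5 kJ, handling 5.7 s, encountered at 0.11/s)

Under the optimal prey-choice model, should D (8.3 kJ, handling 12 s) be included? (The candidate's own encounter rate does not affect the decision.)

Yes

Intake rate on the current diet: R = (0.11×6.5) / (1 + 0.11×5.7) = 0.715/1.627 = 0.4395 kJ/s.
D: E/h = 8.3/12 = 0.6917 kJ/s.
0.6917 > 0.4395, so adding D raises the average — include it.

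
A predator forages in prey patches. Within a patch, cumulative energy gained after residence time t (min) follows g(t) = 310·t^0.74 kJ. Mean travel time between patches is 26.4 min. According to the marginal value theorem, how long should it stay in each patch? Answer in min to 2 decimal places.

75.14 min

By the marginal value theorem, leave when the instantaneous gain rate g'(t) equals the habitat-wide average g(t)/(T + t).
g'(t) = 0.74·310·t^-0.26. Setting 0.74·310·t^-0.26 = 310·t^0.74/(26.4+t) gives 0.74(26.4+t) = t, so 0.26·t = 0.74×26.4.
t* = 0.74×26.4/0.26 = 75.14 min.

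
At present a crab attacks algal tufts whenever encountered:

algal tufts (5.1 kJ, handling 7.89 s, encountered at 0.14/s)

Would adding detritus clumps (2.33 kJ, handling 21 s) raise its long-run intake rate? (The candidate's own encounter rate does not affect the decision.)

Intake rate on the current diet: R = (0.14×5.1) / (1 + 0.14×7.89) = 0.714/2.105 = 0.3393 kJ/s.
detritus clumps: E/h = 2.33/21 = 0.111 kJ/s.
0.111 < 0.3393, so adding detritus clumps would lower the average — exclude it.

No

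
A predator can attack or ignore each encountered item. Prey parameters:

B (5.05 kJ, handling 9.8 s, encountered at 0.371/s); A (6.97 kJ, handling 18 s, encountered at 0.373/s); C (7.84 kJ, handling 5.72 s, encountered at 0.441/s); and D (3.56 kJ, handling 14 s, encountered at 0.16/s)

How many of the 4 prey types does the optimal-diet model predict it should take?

E/h in descending order: C 1.37, B 0.515, A 0.387, D 0.254 kJ/s. The optimal diet is the largest prefix of this list for which every included type satisfies E_i/h_i > R on the types above it.
Rate on top 1: 0.9815. B: 0.515 < 0.9815 → exclude; stop.
Optimal diet: C — 1 of 4 types.

1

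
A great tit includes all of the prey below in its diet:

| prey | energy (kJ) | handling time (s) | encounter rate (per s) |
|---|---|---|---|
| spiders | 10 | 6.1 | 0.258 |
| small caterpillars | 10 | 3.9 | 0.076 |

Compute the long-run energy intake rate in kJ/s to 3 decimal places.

R = Σλ_iE_i / (1 + Σλ_ih_i)
Numerator: 0.258×10 + 0.076×10 = 3.34
Denominator: 1 + 0.258×6.1 + 0.076×3.9 = 2.87
R = 3.34/2.87 = 1.164 kJ/s

1.164 kJ/s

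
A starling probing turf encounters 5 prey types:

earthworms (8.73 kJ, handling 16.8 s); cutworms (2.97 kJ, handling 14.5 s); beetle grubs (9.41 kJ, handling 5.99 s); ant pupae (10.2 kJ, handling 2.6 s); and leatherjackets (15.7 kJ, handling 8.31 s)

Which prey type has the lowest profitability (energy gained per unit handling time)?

In descending order of E/h:
ant pupae: 10.2/2.6 = 3.92 kJ/s
leatherjackets: 15.7/8.31 = 1.89 kJ/s
beetle grubs: 9.41/5.99 = 1.57 kJ/s
earthworms: 8.73/16.8 = 0.52 kJ/s
cutworms: 2.97/14.5 = 0.205 kJ/s

cutworms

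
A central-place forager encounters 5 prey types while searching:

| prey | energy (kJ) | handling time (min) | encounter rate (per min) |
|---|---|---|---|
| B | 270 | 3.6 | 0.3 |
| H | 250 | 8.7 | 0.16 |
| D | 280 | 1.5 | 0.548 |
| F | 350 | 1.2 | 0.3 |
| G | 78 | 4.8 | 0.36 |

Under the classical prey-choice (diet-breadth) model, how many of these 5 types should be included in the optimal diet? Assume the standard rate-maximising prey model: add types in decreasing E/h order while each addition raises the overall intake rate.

2

E/h in descending order: F 292, D 187, B 75, H 28.7, G 16.2 kJ/min. The optimal diet is the largest prefix of this list for which every included type satisfies E_i/h_i > R on the types above it.
Rate on top 1: 77.21. D: 187 > 77.21 → include.
Rate on top 2: 118.4. B: 75 < 118.4 → exclude; stop.
Optimal diet: F, D — 2 of 5 types.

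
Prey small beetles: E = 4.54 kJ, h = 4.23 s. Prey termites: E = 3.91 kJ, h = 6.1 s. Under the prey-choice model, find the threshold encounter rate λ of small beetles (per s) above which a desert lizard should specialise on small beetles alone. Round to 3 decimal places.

The zero-one rule: include termites iff E₂/h₂ > λE₁/(1+λh₁). Equality gives the switch point.
λE₁h₂ = E₂ + λE₂h₁ ⇒ λ = E₂/(E₁h₂ − E₂h₁) = 3.91/(27.69 − 16.54) = 0.3505 per s.

0.351 per s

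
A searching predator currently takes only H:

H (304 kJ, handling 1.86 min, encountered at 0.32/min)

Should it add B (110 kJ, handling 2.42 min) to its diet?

No

Current rate: (0.32×304)/(1 + 0.32×1.86) = 60.98 kJ/min.
B: E/h = 110/2.42 = 45.45 kJ/min.
Since 45.45 < R, time spent handling B is better spent searching.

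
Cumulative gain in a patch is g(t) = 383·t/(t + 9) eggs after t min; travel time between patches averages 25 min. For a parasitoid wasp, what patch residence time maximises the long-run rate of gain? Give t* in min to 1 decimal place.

Optimal t* satisfies g'(t*) = g(t*)/(T + t*).
g'(t) = 383·9/(t + 9)². Setting 383·9/(t+9)² = 383t/[(t+9)(25+t)] gives 9(25+t) = t(t+9), so t² = 9×25 = 225.
t* = √225 = 15 min.

15.0 min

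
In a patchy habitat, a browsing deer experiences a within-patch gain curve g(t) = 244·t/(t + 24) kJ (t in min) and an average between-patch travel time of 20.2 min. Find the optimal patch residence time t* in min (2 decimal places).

Optimal t* satisfies g'(t*) = g(t*)/(T + t*).
g'(t) = 244·24/(t + 24)². Setting 244·24/(t+24)² = 244t/[(t+24)(20.2+t)] gives 24(20.2+t) = t(t+24), so t² = 24×20.2 = 484.8.
t* = √484.8 = 22.02 min.

22.02 min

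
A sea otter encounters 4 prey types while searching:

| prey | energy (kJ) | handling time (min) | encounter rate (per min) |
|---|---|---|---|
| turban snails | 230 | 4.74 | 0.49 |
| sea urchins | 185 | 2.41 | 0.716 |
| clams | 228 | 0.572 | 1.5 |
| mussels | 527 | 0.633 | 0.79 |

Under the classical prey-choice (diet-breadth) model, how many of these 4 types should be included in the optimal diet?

E/h in descending order: mussels 833, clams 399, sea urchins 76.8, turban snails 48.5 kJ/min. The optimal diet is the largest prefix of this list for which every included type satisfies E_i/h_i > R on the types above it.
Rate on top 1: 277.5. clams: 399 > 277.5 → include.
Rate on top 2: 321.6. sea urchins: 76.8 < 321.6 → exclude; stop.
Optimal diet: mussels, clams — 2 of 4 types.

2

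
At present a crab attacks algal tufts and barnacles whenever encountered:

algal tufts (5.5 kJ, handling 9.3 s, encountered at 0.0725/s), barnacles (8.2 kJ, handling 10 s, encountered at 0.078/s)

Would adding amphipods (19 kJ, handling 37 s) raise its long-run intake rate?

Yes

Intake rate on the current diet: R = (0.0725×5.5 + 0.078×8.2) / (1 + 0.0725×9.3 + 0.078×10) = 1.038/2.454 = 0.4231 kJ/s.
amphipods: E/h = 19/37 = 0.5135 kJ/s.
0.5135 > 0.4231, so adding amphipods raises the average — include it.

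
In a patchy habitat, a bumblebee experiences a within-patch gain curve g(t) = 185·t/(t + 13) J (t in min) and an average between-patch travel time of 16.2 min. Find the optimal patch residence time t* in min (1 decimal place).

14.5 min

By the marginal value theorem, leave when the instantaneous gain rate g'(t) equals the habitat-wide average g(t)/(T + t).
g'(t) = 185·13/(t + 13)². Setting 185·13/(t+13)² = 185t/[(t+13)(16.2+t)] gives 13(16.2+t) = t(t+13), so t² = 13×16.2 = 210.6.
t* = √210.6 = 14.51 min.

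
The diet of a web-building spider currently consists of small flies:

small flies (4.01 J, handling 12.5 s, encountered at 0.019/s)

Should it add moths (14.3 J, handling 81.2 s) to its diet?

Yes

On small flies alone, R = ΣλE/(1+Σλh) = 0.07619/1.238 = 0.06157 J/s.
Profitability of moths: 14.3/81.2 = 0.1761 J/s.
Since 0.1761 > R, including moths increases the long-run rate.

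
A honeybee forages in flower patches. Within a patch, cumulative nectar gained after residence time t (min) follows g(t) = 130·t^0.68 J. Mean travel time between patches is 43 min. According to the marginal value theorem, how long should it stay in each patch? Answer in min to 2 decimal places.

Optimal t* satisfies g'(t*) = g(t*)/(T + t*).
g'(t) = 0.68·130·t^-0.32. Setting 0.68·130·t^-0.32 = 130·t^0.68/(43+t) gives 0.68(43+t) = t, so 0.32·t = 0.68×43.
t* = 0.68×43/0.32 = 91.38 min.

91.38 min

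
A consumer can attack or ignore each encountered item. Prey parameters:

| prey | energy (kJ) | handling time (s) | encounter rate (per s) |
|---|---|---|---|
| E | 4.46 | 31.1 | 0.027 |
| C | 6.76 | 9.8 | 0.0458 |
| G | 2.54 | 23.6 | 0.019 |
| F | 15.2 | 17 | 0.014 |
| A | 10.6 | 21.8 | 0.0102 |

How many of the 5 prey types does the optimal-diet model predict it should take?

3

E/h in descending order: F 0.894, C 0.69, A 0.486, E 0.143, G 0.108 kJ/s. The optimal diet is the largest prefix of this list for which every included type satisfies E_i/h_i > R on the types above it.
Rate on top 1: 0.1719. C: 0.69 > 0.1719 → include.
Rate on top 2: 0.3097. A: 0.486 > 0.3097 → include.
Rate on top 3: 0.3303. E: 0.143 < 0.3303 → exclude; stop.
Optimal diet: F, C, A — 3 of 5 types.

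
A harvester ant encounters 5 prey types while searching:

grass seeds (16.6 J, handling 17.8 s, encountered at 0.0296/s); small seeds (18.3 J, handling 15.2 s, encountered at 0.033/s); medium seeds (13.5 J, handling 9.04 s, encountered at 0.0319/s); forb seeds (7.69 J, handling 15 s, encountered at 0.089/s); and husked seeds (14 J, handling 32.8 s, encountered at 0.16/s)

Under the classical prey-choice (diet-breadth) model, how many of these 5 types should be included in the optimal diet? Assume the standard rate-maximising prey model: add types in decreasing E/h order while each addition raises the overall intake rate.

3

E/h in descending order: medium seeds 1.49, small seeds 1.2, grass seeds 0.933, forb seeds 0.513, husked seeds 0.427 J/s. The optimal diet is the largest prefix of this list for which every included type satisfies E_i/h_i > R on the types above it.
Rate on top 1: 0.3343. small seeds: 1.2 > 0.3343 → include.
Rate on top 2: 0.578. grass seeds: 0.933 > 0.578 → include.
Rate on top 3: 0.6586. forb seeds: 0.513 < 0.6586 → exclude; stop.
Optimal diet: medium seeds, small seeds, grass seeds — 3 of 5 types.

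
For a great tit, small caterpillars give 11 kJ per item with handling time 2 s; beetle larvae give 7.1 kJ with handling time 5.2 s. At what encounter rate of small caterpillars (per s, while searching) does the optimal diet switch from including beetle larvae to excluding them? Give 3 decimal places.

0.165 per s

The zero-one rule: include beetle larvae iff E₂/h₂ > λE₁/(1+λh₁). Equality gives the switch point.
λE₁h₂ = E₂ + λE₂h₁ ⇒ λ = E₂/(E₁h₂ − E₂h₁) = 7.1/(57.2 − 14.2) = 0.1651 per s.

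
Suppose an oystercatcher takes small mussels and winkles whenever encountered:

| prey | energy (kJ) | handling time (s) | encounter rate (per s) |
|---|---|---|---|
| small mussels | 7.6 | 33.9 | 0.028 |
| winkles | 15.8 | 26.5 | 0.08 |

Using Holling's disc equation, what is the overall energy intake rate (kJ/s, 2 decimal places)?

R = (0.028×7.6 + 0.08×15.8) / (1 + 0.028×33.9 + 0.08×26.5) = 1.477/4.069 = 0.3629 kJ/s.

0.36 kJ/s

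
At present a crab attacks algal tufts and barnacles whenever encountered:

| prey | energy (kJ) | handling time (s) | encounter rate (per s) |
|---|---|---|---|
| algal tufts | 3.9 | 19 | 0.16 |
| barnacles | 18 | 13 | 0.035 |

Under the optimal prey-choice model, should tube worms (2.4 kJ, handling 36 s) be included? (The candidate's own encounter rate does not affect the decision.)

Intake rate on the current diet: R = (0.16×3.9 + 0.035×18) / (1 + 0.16×19 + 0.035×13) = 1.254/4.495 = 0.279 kJ/s.
Profitability of tube worms: 2.4/36 = 0.06667 kJ/s.
0.06667 < 0.279, so adding tube worms would lower the average — exclude it.

No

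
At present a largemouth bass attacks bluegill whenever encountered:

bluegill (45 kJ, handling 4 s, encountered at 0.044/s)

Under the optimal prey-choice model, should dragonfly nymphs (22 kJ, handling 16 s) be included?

On bluegill alone, R = ΣλE/(1+Σλh) = 1.98/1.176 = 1.684 kJ/s.
Profitability of dragonfly nymphs: 22/16 = 1.375 kJ/s.
Since 1.375 < R, time spent handling dragonfly nymphs is better spent searching.

No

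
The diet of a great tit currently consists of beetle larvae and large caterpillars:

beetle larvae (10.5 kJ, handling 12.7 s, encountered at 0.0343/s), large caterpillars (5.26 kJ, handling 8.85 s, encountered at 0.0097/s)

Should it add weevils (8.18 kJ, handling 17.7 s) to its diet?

Intake rate on the current diet: R = (0.0343×10.5 + 0.0097×5.26) / (1 + 0.0343×12.7 + 0.0097×8.85) = 0.4112/1.521 = 0.2702 kJ/s.
weevils: E/h = 8.18/17.7 = 0.4621 kJ/s.
0.4621 > 0.2702, so adding weevils raises the average — include it.

Yes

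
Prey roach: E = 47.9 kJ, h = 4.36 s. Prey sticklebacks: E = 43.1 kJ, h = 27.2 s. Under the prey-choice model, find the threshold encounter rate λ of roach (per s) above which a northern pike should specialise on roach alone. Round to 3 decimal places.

0.039 per s

The zero-one rule: include sticklebacks iff E₂/h₂ > λE₁/(1+λh₁). Equality gives the switch point.
λE₁h₂ = E₂ + λE₂h₁ ⇒ λ = E₂/(E₁h₂ − E₂h₁) = 43.1/(1303 − 187.9) = 0.03866 per s.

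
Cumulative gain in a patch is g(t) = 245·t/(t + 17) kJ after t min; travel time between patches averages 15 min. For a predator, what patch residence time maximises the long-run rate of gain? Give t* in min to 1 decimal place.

16.0 min

Maximise g(t)/(T+t): set derivative to zero → g'(t)(T+t) = g(t).
g'(t) = 245·17/(t + 17)². Setting 245·17/(t+17)² = 245t/[(t+17)(15+t)] gives 17(15+t) = t(t+17), so t² = 17×15 = 255.
t* = √255 = 15.97 min.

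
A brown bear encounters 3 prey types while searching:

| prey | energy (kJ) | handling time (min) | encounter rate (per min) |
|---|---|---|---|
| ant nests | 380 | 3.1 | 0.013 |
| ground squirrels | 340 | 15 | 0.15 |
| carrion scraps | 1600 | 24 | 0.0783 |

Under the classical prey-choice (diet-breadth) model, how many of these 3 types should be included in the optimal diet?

2

Rank by E/h (kJ/min): ant nests 123, carrion scraps 66.7, ground squirrels 22.7. Include each in turn until the next type's E/h falls below the running intake rate.
Rate on top 1: 4.749. carrion scraps: 66.7 > 4.749 → include.
Rate on top 2: 44.6. ground squirrels: 22.7 < 44.6 → exclude; stop.
Optimal diet: ant nests, carrion scraps — 2 of 3 types.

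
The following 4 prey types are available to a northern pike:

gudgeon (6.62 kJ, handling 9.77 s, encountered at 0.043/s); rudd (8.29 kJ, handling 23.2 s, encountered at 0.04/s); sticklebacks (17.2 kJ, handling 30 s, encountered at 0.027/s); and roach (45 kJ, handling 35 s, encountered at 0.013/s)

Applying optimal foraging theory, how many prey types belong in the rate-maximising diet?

Profitabilities (E/h, kJ/s): roach 1.29, gudgeon 0.678, sticklebacks 0.573, rudd 0.357. Add prey in this order while the next type's profitability exceeds the intake rate on those already taken.
Rate on top 1: 0.4021. gudgeon: 0.678 > 0.4021 → include.
Rate on top 2: 0.4638. sticklebacks: 0.573 > 0.4638 → include.
Rate on top 3: 0.4968. rudd: 0.357 < 0.4968 → exclude; stop.
Optimal diet: roach, gudgeon, sticklebacks — 3 of 4 types.

3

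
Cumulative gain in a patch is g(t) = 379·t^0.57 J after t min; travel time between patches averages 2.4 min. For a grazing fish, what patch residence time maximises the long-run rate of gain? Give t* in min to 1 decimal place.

3.2 min

By the marginal value theorem, leave when the instantaneous gain rate g'(t) equals the habitat-wide average g(t)/(T + t).
g'(t) = 0.57·379·t^-0.43. Setting 0.57·379·t^-0.43 = 379·t^0.57/(2.4+t) gives 0.57(2.4+t) = t, so 0.43·t = 0.57×2.4.
t* = 0.57×2.4/0.43 = 3.181 min.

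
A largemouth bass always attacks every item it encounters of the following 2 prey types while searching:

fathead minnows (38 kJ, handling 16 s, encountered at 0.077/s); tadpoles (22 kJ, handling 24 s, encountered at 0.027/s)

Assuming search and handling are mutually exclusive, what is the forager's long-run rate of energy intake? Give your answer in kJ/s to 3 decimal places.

R = (0.077×38 + 0.027×22) / (1 + 0.077×16 + 0.027×24) = 3.52/2.88 = 1.222 kJ/s.

1.222 kJ/s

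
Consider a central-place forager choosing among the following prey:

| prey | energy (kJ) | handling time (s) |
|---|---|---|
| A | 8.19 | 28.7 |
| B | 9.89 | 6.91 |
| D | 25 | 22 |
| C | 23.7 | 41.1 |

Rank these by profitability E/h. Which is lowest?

Profitability E/h (kJ/s): A = 8.19/28.7 = 0.285, B = 9.89/6.91 = 1.43, D = 25/22 = 1.14, C = 23.7/41.1 = 0.577.
Ranked: B > D > C > A.

A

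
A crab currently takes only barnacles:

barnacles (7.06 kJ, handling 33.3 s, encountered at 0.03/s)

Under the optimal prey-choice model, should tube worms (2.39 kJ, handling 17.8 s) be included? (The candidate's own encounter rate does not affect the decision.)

Current rate: (0.03×7.06)/(1 + 0.03×33.3) = 0.106 kJ/s.
tube worms: E/h = 2.39/17.8 = 0.1343 kJ/s.
0.1343 > 0.106, so adding tube worms raises the average — include it.

Yes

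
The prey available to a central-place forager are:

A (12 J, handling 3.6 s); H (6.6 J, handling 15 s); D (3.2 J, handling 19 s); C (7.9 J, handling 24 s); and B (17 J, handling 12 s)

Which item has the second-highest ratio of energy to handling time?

B

In descending order of E/h:
A: 12/3.6 = 3.33 J/s
B: 17/12 = 1.42 J/s
H: 6.6/15 = 0.44 J/s
C: 7.9/24 = 0.329 J/s
D: 3.2/19 = 0.168 J/s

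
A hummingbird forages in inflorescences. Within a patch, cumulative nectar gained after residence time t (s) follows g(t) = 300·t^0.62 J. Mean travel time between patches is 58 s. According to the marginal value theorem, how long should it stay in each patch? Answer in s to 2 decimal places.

Maximise g(t)/(T+t): set derivative to zero → g'(t)(T+t) = g(t).
g'(t) = 0.62·300·t^-0.38. Setting 0.62·300·t^-0.38 = 300·t^0.62/(58+t) gives 0.62(58+t) = t, so 0.38·t = 0.62×58.
t* = 0.62×58/0.38 = 94.63 s.

94.63 s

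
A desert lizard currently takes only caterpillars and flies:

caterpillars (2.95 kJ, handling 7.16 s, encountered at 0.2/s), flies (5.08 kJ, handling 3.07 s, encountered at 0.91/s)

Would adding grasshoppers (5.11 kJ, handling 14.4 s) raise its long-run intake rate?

No

Current rate: (0.2×2.95 + 0.91×5.08)/(1 + 0.2×7.16 + 0.91×3.07) = 0.9975 kJ/s.
Profitability of grasshoppers: 5.11/14.4 = 0.3549 kJ/s.
0.3549 < 0.9975, so adding grasshoppers would lower the average — exclude it.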